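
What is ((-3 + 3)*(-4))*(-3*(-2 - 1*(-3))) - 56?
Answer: -56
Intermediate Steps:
((-3 + 3)*(-4))*(-3*(-2 - 1*(-3))) - 56 = (0*(-4))*(-3*(-2 + 3)) - 56 = 0*(-3*1) - 56 = 0*(-3) - 56 = 0 - 56 = -56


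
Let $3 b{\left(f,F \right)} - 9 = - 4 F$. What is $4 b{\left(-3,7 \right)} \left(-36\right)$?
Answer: $912$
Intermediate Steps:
$b{\left(f,F \right)} = 3 - \frac{4 F}{3}$ ($b{\left(f,F \right)} = 3 + \frac{\left(-4\right) F}{3} = 3 - \frac{4 F}{3}$)
$4 b{\left(-3,7 \right)} \left(-36\right) = 4 \left(3 - \frac{28}{3}\right) \left(-36\right) = 4 \left(- \frac{19}{3}\right) \left(-36\right) = \left(- \frac{76}{3}\right) \left(-36\right) = 912$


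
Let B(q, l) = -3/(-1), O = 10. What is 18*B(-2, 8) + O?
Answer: 64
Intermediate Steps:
B(q, l) = 3 (B(q, l) = -3*(-1) = 3)
18*B(-2, 8) + O = 18*3 + 10 = 54 + 10 = 64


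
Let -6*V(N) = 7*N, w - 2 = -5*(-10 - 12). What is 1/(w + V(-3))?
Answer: 2/231 ≈ 0.0086580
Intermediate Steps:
w = 112 (w = 2 - 5*(-10 - 12) = 2 - 5*(-22) = 2 + 110 = 112)
V(N) = -7*N/6
1/(w + V(-3)) = 1/(112 - 7/6*(-3)) = 1/(112 + 7/2) = 1/(231/2) = 2/231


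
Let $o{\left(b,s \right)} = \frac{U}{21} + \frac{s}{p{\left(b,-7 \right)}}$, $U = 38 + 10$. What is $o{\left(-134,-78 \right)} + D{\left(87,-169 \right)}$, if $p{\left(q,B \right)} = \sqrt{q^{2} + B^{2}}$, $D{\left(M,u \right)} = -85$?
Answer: $- \frac{579}{7} - \frac{6 \sqrt{18005}}{1385} \approx -83.296$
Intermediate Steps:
$U = 48$
$p{\left(q,B \right)} = \sqrt{B^{2} + q^{2}}$
$o{\left(b,s \right)} = \frac{16}{7} + \frac{s}{\sqrt{49 + b^{2}}}$ ($o{\left(b,s \right)} = \frac{48}{21} + \frac{s}{\sqrt{\left(-7\right)^{2} + b^{2}}} = 48 \cdot \frac{1}{21} + \frac{s}{\sqrt{49 + b^{2}}} = \frac{16}{7} + \frac{s}{\sqrt{49 + b^{2}}}$)
$o{\left(-134,-78 \right)} + D{\left(87,-169 \right)} = \left(\frac{16}{7} - \frac{78}{\sqrt{49 + \left(-134\right)^{2}}}\right) - 85 = \left(\frac{16}{7} - \frac{78}{\sqrt{49 + 17956}}\right) - 85 = \left(\frac{16}{7} - \frac{78}{\sqrt{18005}}\right) - 85 = \left(\frac{16}{7} - 78 \frac{\sqrt{18005}}{18005}\right) - 85 = \left(\frac{16}{7} - \frac{6 \sqrt{18005}}{1385}\right) - 85 = - \frac{579}{7} - \frac{6 \sqrt{18005}}{1385}$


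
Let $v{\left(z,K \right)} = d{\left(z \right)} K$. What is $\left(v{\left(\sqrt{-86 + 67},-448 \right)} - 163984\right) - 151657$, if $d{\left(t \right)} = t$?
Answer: $-315641 - 448 i \sqrt{19} \approx -3.1564 \cdot 10^{5} - 1952.8 i$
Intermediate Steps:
$v{\left(z,K \right)} = K z$ ($v{\left(z,K \right)} = z K = K z$)
$\left(v{\left(\sqrt{-86 + 67},-448 \right)} - 163984\right) - 151657 = \left(- 448 \sqrt{-86 + 67} - 163984\right) - 151657 = \left(- 448 \sqrt{-19} - 163984\right) - 151657 = \left(- 448 i \sqrt{19} - 163984\right) - 151657 = \left(-163984 - 448 i \sqrt{19}\right) - 151657 = -315641 - 448 i \sqrt{19}$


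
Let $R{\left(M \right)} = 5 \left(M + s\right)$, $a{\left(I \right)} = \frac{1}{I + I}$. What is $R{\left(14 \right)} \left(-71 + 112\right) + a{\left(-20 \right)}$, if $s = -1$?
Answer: $\frac{106599}{40} \approx 2665.0$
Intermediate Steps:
$a{\left(I \right)} = \frac{1}{2 I}$
$R{\left(M \right)} = -5 + 5 M$ ($R{\left(M \right)} = 5 \left(M - 1\right) = 5 \left(-1 + M\right) = -5 + 5 M$)
$R{\left(14 \right)} \left(-71 + 112\right) + a{\left(-20 \right)} = \left(-5 + 5 \cdot 14\right) \left(-71 + 112\right) + \frac{1}{2 \left(-20\right)} = \left(-5 + 70\right) 41 + \frac{1}{2} \left(- \frac{1}{20}\right) = 65 \cdot 41 - \frac{1}{40} = 2665 - \frac{1}{40} = \frac{106599}{40}$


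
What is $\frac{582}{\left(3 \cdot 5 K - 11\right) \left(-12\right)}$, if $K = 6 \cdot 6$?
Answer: $- \frac{97}{1058} \approx -0.091682$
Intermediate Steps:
$K = 36$
$\frac{582}{\left(3 \cdot 5 K - 11\right) \left(-12\right)} = \frac{582}{\left(3 \cdot 5 \cdot 36 - 11\right) \left(-12\right)} = \frac{582}{\left(15 \cdot 36 - 11\right) \left(-12\right)} = \frac{582}{\left(540 - 11\right) \left(-12\right)} = \frac{582}{529 \left(-12\right)} = \frac{582}{-6348} = 582 \left(- \frac{1}{6348}\right) = - \frac{97}{1058}$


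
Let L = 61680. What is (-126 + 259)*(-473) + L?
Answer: -1229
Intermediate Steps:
(-126 + 259)*(-473) + L = (-126 + 259)*(-473) + 61680 = 133*(-473) + 61680 = -62909 + 61680 = -1229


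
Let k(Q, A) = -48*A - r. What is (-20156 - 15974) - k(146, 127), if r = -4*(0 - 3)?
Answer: -30022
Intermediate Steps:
r = 12 (r = -4*(-3) = 12)
k(Q, A) = -12 - 48*A (k(Q, A) = -48*A - 1*12 = -48*A - 12 = -12 - 48*A)
(-20156 - 15974) - k(146, 127) = (-20156 - 15974) - (-12 - 48*127) = -36130 - (-12 - 6096) = -36130 - 1*(-6108) = -36130 + 6108 = -30022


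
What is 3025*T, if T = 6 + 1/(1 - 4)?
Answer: 51425/3 ≈ 17142.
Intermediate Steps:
T = 17/3 (T = 6 + 1/(-3) = 6 - 1/3 = 17/3 ≈ 5.6667)
3025*T = 3025*(17/3) = 51425/3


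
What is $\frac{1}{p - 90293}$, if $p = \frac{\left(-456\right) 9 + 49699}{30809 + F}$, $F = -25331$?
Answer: $- \frac{498}{44961769} \approx -1.1076 \cdot 10^{-5}$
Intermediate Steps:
$p = \frac{4145}{498}$ ($p = \frac{\left(-456\right) 9 + 49699}{30809 - 25331} = \frac{-4104 + 49699}{5478} = 45595 \cdot \frac{1}{5478} = \frac{4145}{498} \approx 8.3233$)
$\frac{1}{p - 90293} = \frac{1}{\frac{4145}{498} - 90293} = \frac{1}{- \frac{44961769}{498}} = - \frac{498}{44961769}$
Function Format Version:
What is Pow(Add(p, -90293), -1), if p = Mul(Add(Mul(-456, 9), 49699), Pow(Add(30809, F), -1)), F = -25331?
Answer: Rational(-498, 44961769) ≈ -1.1076e-5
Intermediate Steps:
p = Rational(4145, 498) (p = Mul(Add(Mul(-456, 9), 49699), Pow(Add(30809, -25331), -1)) = Mul(Add(-4104, 49699), Pow(5478, -1)) = Mul(45595, Rational(1, 5478)) = Rational(4145, 498) ≈ 8.3233)
Pow(Add(p, -90293), -1) = Pow(Add(Rational(4145, 498), -90293), -1) = Pow(Rational(-44961769, 498), -1) = Rational(-498, 44961769)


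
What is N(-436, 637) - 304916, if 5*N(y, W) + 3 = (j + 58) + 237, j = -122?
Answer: -304882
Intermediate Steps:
N(y, W) = 34 (N(y, W) = -⅗ + ((-122 + 58) + 237)/5 = -⅗ + (-64 + 237)/5 = -⅗ + (⅕)*173 = -⅗ + 173/5 = 34)
N(-436, 637) - 304916 = 34 - 304916 = -304882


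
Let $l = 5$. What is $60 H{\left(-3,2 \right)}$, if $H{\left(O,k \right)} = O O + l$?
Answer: $840$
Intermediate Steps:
$H{\left(O,k \right)} = 5 + O^{2}$ ($H{\left(O,k \right)} = O O + 5 = O^{2} + 5 = 5 + O^{2}$)
$60 H{\left(-3,2 \right)} = 60 \left(5 + \left(-3\right)^{2}\right) = 60 \left(5 + 9\right) = 60 \cdot 14 = 840$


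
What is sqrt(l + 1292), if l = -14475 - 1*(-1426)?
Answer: I*sqrt(11757) ≈ 108.43*I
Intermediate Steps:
l = -13049 (l = -14475 + 1426 = -13049)
sqrt(l + 1292) = sqrt(-13049 + 1292) = sqrt(-11757) = I*sqrt(11757)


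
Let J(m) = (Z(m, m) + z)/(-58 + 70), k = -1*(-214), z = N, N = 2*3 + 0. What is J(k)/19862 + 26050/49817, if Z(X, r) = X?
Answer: 1554955235/2968395762 ≈ 0.52384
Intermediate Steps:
N = 6 (N = 6 + 0 = 6)
z = 6
k = 214
J(m) = ½ + m/12 (J(m) = (m + 6)/(-58 + 70) = (6 + m)/12 = (6 + m)*(1/12) = ½ + m/12)
J(k)/19862 + 26050/49817 = (½ + (1/12)*214)/19862 + 26050/49817 = (½ + 107/6)*(1/19862) + 26050*(1/49817) = (55/3)*(1/19862) + 26050/49817 = 55/59586 + 26050/49817 = 1554955235/2968395762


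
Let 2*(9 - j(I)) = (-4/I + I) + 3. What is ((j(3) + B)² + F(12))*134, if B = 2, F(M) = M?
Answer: 105056/9 ≈ 11673.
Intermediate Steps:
j(I) = 15/2 + 2/I - I/2 (j(I) = 9 - ((-4/I + I) + 3)/2 = 9 - ((I - 4/I) + 3)/2 = 9 - (3 + I - 4/I)/2 = 9 + (-3/2 + 2/I - I/2) = 15/2 + 2/I - I/2)
((j(3) + B)² + F(12))*134 = (((½)*(4 - 1*3*(-15 + 3))/3 + 2)² + 12)*134 = (((½)*(⅓)*(4 - 1*3*(-12)) + 2)² + 12)*134 = (((½)*(⅓)*(4 + 36) + 2)² + 12)*134 = (((½)*(⅓)*40 + 2)² + 12)*134 = ((20/3 + 2)² + 12)*134 = ((26/3)² + 12)*134 = (676/9 + 12)*134 = (784/9)*134 = 105056/9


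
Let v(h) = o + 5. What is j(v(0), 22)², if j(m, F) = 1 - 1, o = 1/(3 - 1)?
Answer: 0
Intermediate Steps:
o = ½ (o = 1/2 = ½ ≈ 0.50000)
v(h) = 11/2 (v(h) = ½ + 5 = 11/2)
j(m, F) = 0
j(v(0), 22)² = 0² = 0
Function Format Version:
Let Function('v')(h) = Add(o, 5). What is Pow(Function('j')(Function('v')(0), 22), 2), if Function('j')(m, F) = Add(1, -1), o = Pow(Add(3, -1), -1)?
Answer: 0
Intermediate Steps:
o = Rational(1, 2) (o = Pow(2, -1) = Rational(1, 2) ≈ 0.50000)
Function('v')(h) = Rational(11, 2) (Function('v')(h) = Add(Rational(1, 2), 5) = Rational(11, 2))
Function('j')(m, F) = 0
Pow(Function('j')(Function('v')(0), 22), 2) = Pow(0, 2) = 0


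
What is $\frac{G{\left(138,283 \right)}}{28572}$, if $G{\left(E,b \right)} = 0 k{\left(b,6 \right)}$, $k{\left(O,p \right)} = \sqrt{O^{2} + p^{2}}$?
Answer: $0$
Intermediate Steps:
$G{\left(E,b \right)} = 0$ ($G{\left(E,b \right)} = 0 \sqrt{b^{2} + 6^{2}} = 0 \sqrt{b^{2} + 36} = 0 \sqrt{36 + b^{2}} = 0$)
$\frac{G{\left(138,283 \right)}}{28572} = \frac{0}{28572} = 0 \cdot \frac{1}{28572} = 0$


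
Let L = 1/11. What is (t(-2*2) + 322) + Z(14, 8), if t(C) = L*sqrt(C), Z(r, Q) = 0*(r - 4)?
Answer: 322 + 2*I/11 ≈ 322.0 + 0.18182*I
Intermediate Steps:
Z(r, Q) = 0 (Z(r, Q) = 0*(-4 + r) = 0)
L = 1/11 ≈ 0.090909
t(C) = sqrt(C)/11
(t(-2*2) + 322) + Z(14, 8) = (sqrt(-2*2)/11 + 322) + 0 = (sqrt(-4)/11 + 322) + 0 = ((2*I)/11 + 322) + 0 = (2*I/11 + 322) + 0 = (322 + 2*I/11) + 0 = 322 + 2*I/11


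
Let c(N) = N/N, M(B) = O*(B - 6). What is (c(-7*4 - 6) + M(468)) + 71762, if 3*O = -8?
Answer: 70531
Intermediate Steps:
O = -8/3 (O = (1/3)*(-8) = -8/3 ≈ -2.6667)
M(B) = 16 - 8*B/3 (M(B) = -8*(B - 6)/3 = -8*(-6 + B)/3 = 16 - 8*B/3)
c(N) = 1
(c(-7*4 - 6) + M(468)) + 71762 = (1 + (16 - 8/3*468)) + 71762 = (1 + (16 - 1248)) + 71762 = (1 - 1232) + 71762 = -1231 + 71762 = 70531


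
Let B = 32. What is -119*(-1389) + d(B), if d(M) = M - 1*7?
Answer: 165316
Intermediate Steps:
d(M) = -7 + M (d(M) = M - 7 = -7 + M)
-119*(-1389) + d(B) = -119*(-1389) + (-7 + 32) = 165291 + 25 = 165316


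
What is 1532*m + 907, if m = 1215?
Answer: 1862287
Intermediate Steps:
1532*m + 907 = 1532*1215 + 907 = 1861380 + 907 = 1862287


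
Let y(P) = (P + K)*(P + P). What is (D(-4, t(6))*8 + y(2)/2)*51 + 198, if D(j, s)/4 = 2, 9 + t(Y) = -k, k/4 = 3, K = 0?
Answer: 3666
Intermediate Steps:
k = 12 (k = 4*3 = 12)
t(Y) = -21 (t(Y) = -9 - 1*12 = -9 - 12 = -21)
D(j, s) = 8 (D(j, s) = 4*2 = 8)
y(P) = 2*P² (y(P) = (P + 0)*(P + P) = P*(2*P) = 2*P²)
(D(-4, t(6))*8 + y(2)/2)*51 + 198 = (8*8 + (2*2²)/2)*51 + 198 = (64 + (2*4)*(½))*51 + 198 = (64 + 8*(½))*51 + 198 = (64 + 4)*51 + 198 = 68*51 + 198 = 3468 + 198 = 3666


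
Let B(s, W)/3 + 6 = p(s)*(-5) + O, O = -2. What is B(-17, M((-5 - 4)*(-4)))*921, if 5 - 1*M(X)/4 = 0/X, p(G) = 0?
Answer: -22104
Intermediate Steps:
M(X) = 20 (M(X) = 20 - 0/X = 20 - 4*0 = 20 + 0 = 20)
B(s, W) = -24 (B(s, W) = -18 + 3*(0*(-5) - 2) = -18 + 3*(0 - 2) = -18 + 3*(-2) = -18 - 6 = -24)
B(-17, M((-5 - 4)*(-4)))*921 = -24*921 = -22104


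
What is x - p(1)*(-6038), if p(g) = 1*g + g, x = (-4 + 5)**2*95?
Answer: 12171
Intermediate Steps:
x = 95 (x = 1**2*95 = 1*95 = 95)
p(g) = 2*g (p(g) = g + g = 2*g)
x - p(1)*(-6038) = 95 - 2*1*(-6038) = 95 - 2*(-6038) = 95 - 1*(-12076) = 95 + 12076 = 12171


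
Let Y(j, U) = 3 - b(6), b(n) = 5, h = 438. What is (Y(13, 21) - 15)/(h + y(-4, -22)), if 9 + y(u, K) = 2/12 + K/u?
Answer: -51/1304 ≈ -0.039110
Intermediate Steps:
Y(j, U) = -2 (Y(j, U) = 3 - 1*5 = 3 - 5 = -2)
y(u, K) = -53/6 + K/u (y(u, K) = -9 + (2/12 + K/u) = -9 + (2*(1/12) + K/u) = -9 + (⅙ + K/u) = -53/6 + K/u)
(Y(13, 21) - 15)/(h + y(-4, -22)) = (-2 - 15)/(438 + (-53/6 - 22/(-4))) = -17/(438 + (-53/6 - 22*(-¼))) = -17/(438 + (-53/6 + 11/2)) = -17/(438 - 10/3) = -17/1304/3 = -17*3/1304 = -51/1304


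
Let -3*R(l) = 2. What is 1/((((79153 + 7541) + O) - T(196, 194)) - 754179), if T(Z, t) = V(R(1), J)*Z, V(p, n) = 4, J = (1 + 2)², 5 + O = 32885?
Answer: -1/635389 ≈ -1.5738e-6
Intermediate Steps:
O = 32880 (O = -5 + 32885 = 32880)
R(l) = -⅔ (R(l) = -⅓*2 = -⅔)
J = 9 (J = 3² = 9)
T(Z, t) = 4*Z
1/((((79153 + 7541) + O) - T(196, 194)) - 754179) = 1/((((79153 + 7541) + 32880) - 4*196) - 754179) = 1/(((86694 + 32880) - 1*784) - 754179) = 1/((119574 - 784) - 754179) = 1/(118790 - 754179) = 1/(-635389) = -1/635389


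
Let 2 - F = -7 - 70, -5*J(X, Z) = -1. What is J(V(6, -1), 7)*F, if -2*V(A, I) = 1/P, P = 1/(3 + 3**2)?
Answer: 79/5 ≈ 15.800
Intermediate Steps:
P = 1/12 (P = 1/(3 + 9) = 1/12 ≈ 0.083333)
V(A, I) = -6 (V(A, I) = -1/(2*1/12) = -1/2*12 = -6)
J(X, Z) = 1/5 (J(X, Z) = -1/5*(-1) = 1/5)
F = 79 (F = 2 - (-7 - 70) = 2 - 1*(-77) = 2 + 77 = 79)
J(V(6, -1), 7)*F = (1/5)*79 = 79/5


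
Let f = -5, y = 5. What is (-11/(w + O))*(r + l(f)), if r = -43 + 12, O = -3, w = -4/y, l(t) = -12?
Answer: -2365/19 ≈ -124.47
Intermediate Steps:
w = -⅘ (w = -4/5 = -4*⅕ = -⅘ ≈ -0.80000)
r = -31
(-11/(w + O))*(r + l(f)) = (-11/(-⅘ - 3))*(-31 - 12) = (-11/(-19/5))*(-43) = -5/19*(-11)*(-43) = (55/19)*(-43) = -2365/19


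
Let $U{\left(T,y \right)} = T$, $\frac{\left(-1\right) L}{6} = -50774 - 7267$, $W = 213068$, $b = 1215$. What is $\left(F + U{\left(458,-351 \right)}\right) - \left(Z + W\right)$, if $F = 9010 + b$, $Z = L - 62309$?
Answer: $-488322$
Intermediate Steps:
$L = 348246$ ($L = - 6 \left(-50774 - 7267\right) = \left(-6\right) \left(-58041\right) = 348246$)
$Z = 285937$ ($Z = 348246 - 62309 = 285937$)
$F = 10225$ ($F = 9010 + 1215 = 10225$)
$\left(F + U{\left(458,-351 \right)}\right) - \left(Z + W\right) = \left(10225 + 458\right) - \left(285937 + 213068\right) = 10683 - 499005 = -488322$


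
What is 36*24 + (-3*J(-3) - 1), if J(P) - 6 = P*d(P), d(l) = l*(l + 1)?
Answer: 899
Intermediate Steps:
d(l) = l*(1 + l)
J(P) = 6 + P²*(1 + P) (J(P) = 6 + P*(P*(1 + P)) = 6 + P²*(1 + P))
36*24 + (-3*J(-3) - 1) = 36*24 + (-3*(6 + (-3)²*(1 - 3)) - 1) = 864 + (-3*(6 + 9*(-2)) - 1) = 864 + (-3*(6 - 18) - 1) = 864 + (-3*(-12) - 1) = 864 + (36 - 1) = 864 + 35 = 899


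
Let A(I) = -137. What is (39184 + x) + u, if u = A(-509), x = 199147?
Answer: 238194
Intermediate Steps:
u = -137
(39184 + x) + u = (39184 + 199147) - 137 = 238331 - 137 = 238194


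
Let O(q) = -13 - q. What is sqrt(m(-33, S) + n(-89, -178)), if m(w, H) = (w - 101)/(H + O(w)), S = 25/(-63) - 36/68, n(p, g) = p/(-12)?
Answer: sqrt(367412901)/30642 ≈ 0.62555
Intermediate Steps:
n(p, g) = -p/12 (n(p, g) = p*(-1/12) = -p/12)
S = -992/1071 (S = 25*(-1/63) - 36*1/68 = -25/63 - 9/17 = -992/1071 ≈ -0.92624)
m(w, H) = (-101 + w)/(-13 + H - w) (m(w, H) = (w - 101)/(H + (-13 - w)) = (-101 + w)/(-13 + H - w))
sqrt(m(-33, S) + n(-89, -178)) = sqrt((101 - 1*(-33))/(13 - 33 - 1*(-992/1071)) - 1/12*(-89)) = sqrt((101 + 33)/(13 - 33 + 992/1071) + 89/12) = sqrt(134/(-20428/1071) + 89/12) = sqrt(-1071/20428*134 + 89/12) = sqrt(-71757/10214 + 89/12) = sqrt(23981/61284) = sqrt(367412901)/30642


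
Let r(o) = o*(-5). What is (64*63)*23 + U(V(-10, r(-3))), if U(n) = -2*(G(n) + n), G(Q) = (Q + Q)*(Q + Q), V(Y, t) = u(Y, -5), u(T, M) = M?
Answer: 92546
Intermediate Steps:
r(o) = -5*o
V(Y, t) = -5
G(Q) = 4*Q**2 (G(Q) = (2*Q)*(2*Q) = 4*Q**2)
U(n) = -8*n**2 - 2*n (U(n) = -2*(4*n**2 + n) = -2*(n + 4*n**2) = -8*n**2 - 2*n)
(64*63)*23 + U(V(-10, r(-3))) = (64*63)*23 + 2*(-5)*(-1 - 4*(-5)) = 4032*23 + 2*(-5)*(-1 + 20) = 92736 + 2*(-5)*19 = 92736 - 190 = 92546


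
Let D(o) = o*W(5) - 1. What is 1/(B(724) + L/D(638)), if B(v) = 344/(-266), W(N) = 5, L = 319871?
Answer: 424137/41994335 ≈ 0.010100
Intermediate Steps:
D(o) = -1 + 5*o (D(o) = o*5 - 1 = 5*o - 1 = -1 + 5*o)
B(v) = -172/133 (B(v) = 344*(-1/266) = -172/133)
1/(B(724) + L/D(638)) = 1/(-172/133 + 319871/(-1 + 5*638)) = 1/(-172/133 + 319871/(-1 + 3190)) = 1/(-172/133 + 319871/3189) = 1/(41994335/424137) = 424137/41994335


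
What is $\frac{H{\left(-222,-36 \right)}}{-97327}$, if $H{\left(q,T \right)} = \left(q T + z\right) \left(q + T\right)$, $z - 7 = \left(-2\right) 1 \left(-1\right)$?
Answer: $\frac{2064258}{97327} \approx 21.21$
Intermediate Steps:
$z = 9$ ($z = 7 + \left(-2\right) 1 \left(-1\right) = 7 - -2 = 7 + 2 = 9$)
$H{\left(q,T \right)} = \left(9 + T q\right) \left(T + q\right)$ ($H{\left(q,T \right)} = \left(q T + 9\right) \left(q + T\right) = \left(T q + 9\right) \left(T + q\right) = \left(9 + T q\right) \left(T + q\right)$)
$\frac{H{\left(-222,-36 \right)}}{-97327} = \frac{9 \left(-36\right) + 9 \left(-222\right) - 36 \left(-222\right)^{2} - 222 \left(-36\right)^{2}}{-97327} = \left(-324 - 1998 - 1774224 - 287712\right) \left(- \frac{1}{97327}\right) = \left(-2064258\right) \left(- \frac{1}{97327}\right) = \frac{2064258}{97327}$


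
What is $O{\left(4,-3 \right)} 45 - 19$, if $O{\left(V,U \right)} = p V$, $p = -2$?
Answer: $-379$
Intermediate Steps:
$O{\left(V,U \right)} = - 2 V$
$O{\left(4,-3 \right)} 45 - 19 = \left(-2\right) 4 \cdot 45 - 19 = \left(-8\right) 45 - 19 = -360 - 19 = -379$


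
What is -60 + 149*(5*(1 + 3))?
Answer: 2920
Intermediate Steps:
-60 + 149*(5*(1 + 3)) = -60 + 149*(5*4) = -60 + 149*20 = -60 + 2980 = 2920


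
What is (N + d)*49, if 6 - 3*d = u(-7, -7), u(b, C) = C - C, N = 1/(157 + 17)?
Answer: 17101/174 ≈ 98.282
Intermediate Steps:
N = 1/174 ≈ 0.0057471
u(b, C) = 0
d = 2 (d = 2 - 1/3*0 = 2 + 0 = 2)
(N + d)*49 = (1/174 + 2)*49 = (349/174)*49 = 17101/174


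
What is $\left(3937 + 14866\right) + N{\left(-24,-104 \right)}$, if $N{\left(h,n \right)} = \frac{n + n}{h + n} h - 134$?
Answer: $18630$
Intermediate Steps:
$N{\left(h,n \right)} = -134 + \frac{2 h n}{h + n}$ ($N{\left(h,n \right)} = \frac{2 n}{h + n} h - 134 = \frac{2 h n}{h + n} - 134 = -134 + \frac{2 h n}{h + n}$)
$\left(3937 + 14866\right) + N{\left(-24,-104 \right)} = \left(3937 + 14866\right) + \frac{2 \left(\left(-67\right) \left(-24\right) - -6968 - -2496\right)}{-24 - 104} = 18803 + \frac{2 \left(1608 + 6968 + 2496\right)}{-128} = 18803 + 2 \left(- \frac{1}{128}\right) 11072 = 18803 - 173 = 18630$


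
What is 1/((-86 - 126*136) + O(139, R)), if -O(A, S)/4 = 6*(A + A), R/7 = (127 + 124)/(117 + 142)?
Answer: -1/23894 ≈ -4.1851e-5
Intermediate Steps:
R = 251/37 (R = 7*((127 + 124)/(117 + 142)) = 7*(251/259) = 251/37 ≈ 6.7838)
O(A, S) = -48*A (O(A, S) = -24*(A + A) = -24*2*A = -48*A)
1/((-86 - 126*136) + O(139, R)) = 1/((-86 - 126*136) - 48*139) = 1/((-86 - 17136) - 6672) = 1/(-17222 - 6672) = 1/(-23894) = -1/23894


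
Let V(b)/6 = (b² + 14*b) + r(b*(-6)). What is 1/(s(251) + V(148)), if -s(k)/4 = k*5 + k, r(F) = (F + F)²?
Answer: 1/19062888 ≈ 5.2458e-8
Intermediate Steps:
r(F) = 4*F² (r(F) = (2*F)² = 4*F²)
s(k) = -24*k (s(k) = -4*(k*5 + k) = -4*(5*k + k) = -24*k)
V(b) = 84*b + 870*b² (V(b) = 6*((b² + 14*b) + 4*(b*(-6))²) = 6*((b² + 14*b) + 4*(-6*b)²) = 6*((b² + 14*b) + 4*(36*b²)) = 6*((b² + 14*b) + 144*b²) = 6*(14*b + 145*b²) = 84*b + 870*b²)
1/(s(251) + V(148)) = 1/(-24*251 + 6*148*(14 + 145*148)) = 1/(-6024 + 6*148*(14 + 21460)) = 1/(-6024 + 6*148*21474) = 1/(-6024 + 19068912) = 1/19062888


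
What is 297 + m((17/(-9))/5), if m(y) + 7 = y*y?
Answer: 587539/2025 ≈ 290.14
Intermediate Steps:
m(y) = -7 + y**2 (m(y) = -7 + y*y = -7 + y**2)
297 + m((17/(-9))/5) = 297 + (-7 + ((17/(-9))/5)**2) = 297 + (-7 + ((17*(-1/9))*(1/5))**2) = 297 + (-7 + (-17/9*1/5)**2) = 297 + (-7 + (-17/45)**2) = 297 + (-7 + 289/2025) = 297 - 13886/2025 = 587539/2025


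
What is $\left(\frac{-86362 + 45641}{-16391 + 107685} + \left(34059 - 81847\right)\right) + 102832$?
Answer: $\frac{5025146215}{91294} \approx 55044.0$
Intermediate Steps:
$\left(\frac{-86362 + 45641}{-16391 + 107685} + \left(34059 - 81847\right)\right) + 102832 = \left(- \frac{40721}{91294} - 47788\right) + 102832 = - \frac{4362798393}{91294} + 102832 = \frac{5025146215}{91294}$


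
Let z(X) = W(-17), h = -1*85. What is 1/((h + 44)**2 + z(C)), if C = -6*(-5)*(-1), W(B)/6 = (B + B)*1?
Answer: 1/1477 ≈ 0.00067705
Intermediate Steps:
h = -85
W(B) = 12*B (W(B) = 6*((B + B)*1) = 6*((2*B)*1) = 6*(2*B) = 12*B)
C = -30 (C = 30*(-1) = -30)
z(X) = -204 (z(X) = 12*(-17) = -204)
1/((h + 44)**2 + z(C)) = 1/((-85 + 44)**2 - 204) = 1/((-41)**2 - 204) = 1/(1681 - 204) = 1/1477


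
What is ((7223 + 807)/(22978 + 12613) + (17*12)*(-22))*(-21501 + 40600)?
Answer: -3050575895422/35591 ≈ -8.5712e+7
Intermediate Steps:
((7223 + 807)/(22978 + 12613) + (17*12)*(-22))*(-21501 + 40600) = (8030/35591 + 204*(-22))*19099 = (8030*(1/35591) - 4488)*19099 = (8030/35591 - 4488)*19099 = -159724378/35591*19099 = -3050575895422/35591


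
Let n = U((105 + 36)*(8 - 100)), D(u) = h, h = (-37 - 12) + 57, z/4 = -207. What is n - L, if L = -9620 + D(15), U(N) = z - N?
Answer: 21756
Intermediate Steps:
z = -828 (z = 4*(-207) = -828)
h = 8 (h = -49 + 57 = 8)
D(u) = 8
U(N) = -828 - N
L = -9612 (L = -9620 + 8 = -9612)
n = 12144 (n = -828 - (105 + 36)*(8 - 100) = -828 - 141*(-92) = -828 - 1*(-12972) = -828 + 12972 = 12144)
n - L = 12144 - 1*(-9612) = 12144 + 9612 = 21756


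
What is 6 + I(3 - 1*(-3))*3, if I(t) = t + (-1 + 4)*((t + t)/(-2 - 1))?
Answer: -12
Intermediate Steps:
I(t) = -t (I(t) = t + 3*((2*t)/(-3)) = t + 3*((2*t)*(-1/3)) = t + 3*(-2*t/3) = t - 2*t = -t)
6 + I(3 - 1*(-3))*3 = 6 - (3 - 1*(-3))*3 = 6 - (3 + 3)*3 = 6 - 1*6*3 = 6 - 6*3 = 6 - 18 = -12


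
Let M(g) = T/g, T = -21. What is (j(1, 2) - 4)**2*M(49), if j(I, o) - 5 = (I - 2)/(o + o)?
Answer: -27/112 ≈ -0.24107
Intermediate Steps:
M(g) = -21/g
j(I, o) = 5 + (-2 + I)/(2*o) (j(I, o) = 5 + (I - 2)/(o + o) = 5 + (-2 + I)/((2*o)) = 5 + (-2 + I)*(1/(2*o)) = 5 + (-2 + I)/(2*o))
(j(1, 2) - 4)**2*M(49) = ((1/2)*(-2 + 1 + 10*2)/2 - 4)**2*(-21/49) = ((1/2)*(1/2)*(-2 + 1 + 20) - 4)**2*(-21*1/49) = ((1/2)*(1/2)*19 - 4)**2*(-3/7) = (19/4 - 4)**2*(-3/7) = (3/4)**2*(-3/7) = (9/16)*(-3/7) = -27/112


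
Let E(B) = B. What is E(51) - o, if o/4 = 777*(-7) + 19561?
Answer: -56437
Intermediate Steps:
o = 56488 (o = 4*(777*(-7) + 19561) = 4*(-5439 + 19561) = 4*14122 = 56488)
E(51) - o = 51 - 1*56488 = 51 - 56488 = -56437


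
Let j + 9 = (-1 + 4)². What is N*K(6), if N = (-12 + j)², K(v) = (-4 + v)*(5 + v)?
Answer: 3168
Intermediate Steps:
j = 0 (j = -9 + (-1 + 4)² = -9 + 3² = -9 + 9 = 0)
N = 144 (N = (-12 + 0)² = (-12)² = 144)
N*K(6) = 144*(-20 + 6 + 6²) = 144*(-20 + 6 + 36) = 144*22 = 3168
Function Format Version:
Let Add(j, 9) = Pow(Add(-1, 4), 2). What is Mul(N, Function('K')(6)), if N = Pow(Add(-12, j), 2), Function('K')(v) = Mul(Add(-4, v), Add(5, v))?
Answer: 3168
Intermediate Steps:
j = 0 (j = Add(-9, Pow(Add(-1, 4), 2)) = Add(-9, Pow(3, 2)) = Add(-9, 9) = 0)
N = 144 (N = Pow(Add(-12, 0), 2) = Pow(-12, 2) = 144)
Mul(N, Function('K')(6)) = Mul(144, Add(-20, 6, Pow(6, 2))) = Mul(144, Add(-20, 6, 36)) = Mul(144, 22) = 3168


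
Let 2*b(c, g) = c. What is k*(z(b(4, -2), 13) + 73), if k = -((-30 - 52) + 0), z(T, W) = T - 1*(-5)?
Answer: 6560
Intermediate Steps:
b(c, g) = c/2
z(T, W) = 5 + T (z(T, W) = T + 5 = 5 + T)
k = 82 (k = -(-82 + 0) = -1*(-82) = 82)
k*(z(b(4, -2), 13) + 73) = 82*((5 + (1/2)*4) + 73) = 82*((5 + 2) + 73) = 82*(7 + 73) = 82*80 = 6560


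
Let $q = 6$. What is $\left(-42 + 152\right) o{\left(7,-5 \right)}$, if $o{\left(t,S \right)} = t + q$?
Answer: $1430$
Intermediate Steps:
$o{\left(t,S \right)} = 6 + t$ ($o{\left(t,S \right)} = t + 6 = 6 + t$)
$\left(-42 + 152\right) o{\left(7,-5 \right)} = \left(-42 + 152\right) \left(6 + 7\right) = 110 \cdot 13 = 1430$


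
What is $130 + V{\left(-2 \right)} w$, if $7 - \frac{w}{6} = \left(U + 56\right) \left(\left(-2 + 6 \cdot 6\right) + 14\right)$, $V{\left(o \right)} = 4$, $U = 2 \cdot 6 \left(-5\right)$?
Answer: $4906$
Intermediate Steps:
$U = -60$ ($U = 12 \left(-5\right) = -60$)
$w = 1194$ ($w = 42 - 6 \left(-60 + 56\right) \left(\left(-2 + 6 \cdot 6\right) + 14\right) = 42 - 6 \left(- 4 \left(\left(-2 + 36\right) + 14\right)\right) = 42 - 6 \left(- 4 \left(34 + 14\right)\right) = 42 - 6 \left(\left(-4\right) 48\right) = 42 - -1152 = 42 + 1152 = 1194$)
$130 + V{\left(-2 \right)} w = 130 + 4 \cdot 1194 = 130 + 4776 = 4906$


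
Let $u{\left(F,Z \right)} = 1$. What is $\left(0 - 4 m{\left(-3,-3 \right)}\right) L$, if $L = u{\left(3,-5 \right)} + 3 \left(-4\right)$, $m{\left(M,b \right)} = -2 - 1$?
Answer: $-132$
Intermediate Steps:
$m{\left(M,b \right)} = -3$ ($m{\left(M,b \right)} = -2 - 1 = -3$)
$L = -11$ ($L = 1 + 3 \left(-4\right) = 1 - 12 = -11$)
$\left(0 - 4 m{\left(-3,-3 \right)}\right) L = \left(0 - -12\right) \left(-11\right) = \left(0 + 12\right) \left(-11\right) = 12 \left(-11\right) = -132$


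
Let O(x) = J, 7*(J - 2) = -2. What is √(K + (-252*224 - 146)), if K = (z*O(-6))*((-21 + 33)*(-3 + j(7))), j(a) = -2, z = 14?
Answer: I*√58034 ≈ 240.9*I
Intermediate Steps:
J = 12/7 (J = 2 + (⅐)*(-2) = 2 - 2/7 = 12/7 ≈ 1.7143)
O(x) = 12/7
K = -1440 (K = (14*(12/7))*((-21 + 33)*(-3 - 2)) = 24*(12*(-5)) = 24*(-60) = -1440)
√(K + (-252*224 - 146)) = √(-1440 + (-252*224 - 146)) = √(-1440 + (-56448 - 146)) = √(-1440 - 56594) = √(-58034) = I*√58034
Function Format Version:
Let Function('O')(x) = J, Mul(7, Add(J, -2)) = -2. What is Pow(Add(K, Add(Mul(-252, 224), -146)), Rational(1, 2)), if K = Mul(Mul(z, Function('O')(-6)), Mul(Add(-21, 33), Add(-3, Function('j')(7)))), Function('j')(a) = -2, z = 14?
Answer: Mul(I, Pow(58034, Rational(1, 2))) ≈ Mul(240.90, I)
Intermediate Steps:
J = Rational(12, 7) (J = Add(2, Mul(Rational(1, 7), -2)) = Add(2, Rational(-2, 7)) = Rational(12, 7) ≈ 1.7143)
Function('O')(x) = Rational(12, 7)
K = -1440 (K = Mul(Mul(14, Rational(12, 7)), Mul(Add(-21, 33), Add(-3, -2))) = Mul(24, Mul(12, -5)) = Mul(24, -60) = -1440)
Pow(Add(K, Add(Mul(-252, 224), -146)), Rational(1, 2)) = Pow(Add(-1440, Add(Mul(-252, 224), -146)), Rational(1, 2)) = Pow(Add(-1440, Add(-56448, -146)), Rational(1, 2)) = Pow(Add(-1440, -56594), Rational(1, 2)) = Pow(-58034, Rational(1, 2)) = Mul(I, Pow(58034, Rational(1, 2)))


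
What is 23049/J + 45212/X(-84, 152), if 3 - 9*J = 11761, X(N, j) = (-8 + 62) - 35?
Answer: 527661317/223402 ≈ 2361.9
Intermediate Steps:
X(N, j) = 19 (X(N, j) = 54 - 35 = 19)
J = -11758/9 (J = ⅓ - ⅑*11761 = ⅓ - 11761/9 = -11758/9 ≈ -1306.4)
23049/J + 45212/X(-84, 152) = 23049/(-11758/9) + 45212/19 = 23049*(-9/11758) + 45212*(1/19) = -207441/11758 + 45212/19 = 527661317/223402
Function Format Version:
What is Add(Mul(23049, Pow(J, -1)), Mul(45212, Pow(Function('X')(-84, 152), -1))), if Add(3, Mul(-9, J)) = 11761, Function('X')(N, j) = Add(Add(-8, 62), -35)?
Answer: Rational(527661317, 223402) ≈ 2361.9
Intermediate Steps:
Function('X')(N, j) = 19 (Function('X')(N, j) = Add(54, -35) = 19)
J = Rational(-11758, 9) (J = Add(Rational(1, 3), Mul(Rational(-1, 9), 11761)) = Add(Rational(1, 3), Rational(-11761, 9)) = Rational(-11758, 9) ≈ -1306.4)
Add(Mul(23049, Pow(J, -1)), Mul(45212, Pow(Function('X')(-84, 152), -1))) = Add(Mul(23049, Pow(Rational(-11758, 9), -1)), Mul(45212, Pow(19, -1))) = Add(Mul(23049, Rational(-9, 11758)), Mul(45212, Rational(1, 19))) = Add(Rational(-207441, 11758), Rational(45212, 19)) = Rational(527661317, 223402)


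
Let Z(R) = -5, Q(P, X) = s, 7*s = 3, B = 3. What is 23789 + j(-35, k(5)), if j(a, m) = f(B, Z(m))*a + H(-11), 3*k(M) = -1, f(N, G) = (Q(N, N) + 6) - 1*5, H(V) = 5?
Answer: 23744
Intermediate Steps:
s = 3/7 (s = (⅐)*3 = 3/7 ≈ 0.42857)
Q(P, X) = 3/7
f(N, G) = 10/7 (f(N, G) = (3/7 + 6) - 1*5 = 45/7 - 5 = 10/7)
k(M) = -⅓ (k(M) = (⅓)*(-1) = -⅓)
j(a, m) = 5 + 10*a/7 (j(a, m) = 10*a/7 + 5 = 5 + 10*a/7)
23789 + j(-35, k(5)) = 23789 + (5 + (10/7)*(-35)) = 23789 + (5 - 50) = 23789 - 45 = 23744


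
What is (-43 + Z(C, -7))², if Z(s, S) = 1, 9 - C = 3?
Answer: 1764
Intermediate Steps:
C = 6 (C = 9 - 1*3 = 9 - 3 = 6)
(-43 + Z(C, -7))² = (-43 + 1)² = (-42)² = 1764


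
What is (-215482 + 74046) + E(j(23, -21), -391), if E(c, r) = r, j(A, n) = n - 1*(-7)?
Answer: -141827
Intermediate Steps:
j(A, n) = 7 + n (j(A, n) = n + 7 = 7 + n)
(-215482 + 74046) + E(j(23, -21), -391) = (-215482 + 74046) - 391 = -141436 - 391 = -141827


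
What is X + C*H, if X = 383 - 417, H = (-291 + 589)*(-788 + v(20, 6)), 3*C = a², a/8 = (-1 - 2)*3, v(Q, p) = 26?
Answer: -392387362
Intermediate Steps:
a = -72 (a = 8*((-1 - 2)*3) = 8*(-3*3) = 8*(-9) = -72)
C = 1728 (C = (⅓)*(-72)² = (⅓)*5184 = 1728)
H = -227076 (H = (-291 + 589)*(-788 + 26) = 298*(-762) = -227076)
X = -34
X + C*H = -34 + 1728*(-227076) = -34 - 392387328 = -392387362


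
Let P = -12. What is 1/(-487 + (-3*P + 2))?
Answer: -1/449 ≈ -0.0022272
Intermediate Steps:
1/(-487 + (-3*P + 2)) = 1/(-487 + (-3*(-12) + 2)) = 1/(-487 + (36 + 2)) = 1/(-487 + 38) = 1/(-449) = -1/449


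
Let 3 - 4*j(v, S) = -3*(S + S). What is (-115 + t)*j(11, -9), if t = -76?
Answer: 9741/4 ≈ 2435.3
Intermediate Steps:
j(v, S) = ¾ + 3*S/2 (j(v, S) = ¾ - (-3)*(S + S)/4 = ¾ - (-3)*2*S/4 = ¾ - (-3)*S/2 = ¾ + 3*S/2)
(-115 + t)*j(11, -9) = (-115 - 76)*(¾ + (3/2)*(-9)) = -191*(¾ - 27/2) = -191*(-51/4) = 9741/4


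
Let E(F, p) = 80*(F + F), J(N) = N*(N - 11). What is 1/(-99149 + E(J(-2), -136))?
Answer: -1/94989 ≈ -1.0528e-5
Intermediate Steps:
J(N) = N*(-11 + N)
E(F, p) = 160*F (E(F, p) = 80*(2*F) = 160*F)
1/(-99149 + E(J(-2), -136)) = 1/(-99149 + 160*(-2*(-11 - 2))) = 1/(-99149 + 160*(-2*(-13))) = 1/(-99149 + 160*26) = 1/(-99149 + 4160) = 1/(-94989) = -1/94989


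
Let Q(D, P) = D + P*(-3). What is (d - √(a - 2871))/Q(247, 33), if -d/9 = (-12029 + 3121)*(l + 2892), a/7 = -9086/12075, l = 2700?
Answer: 112080456/37 - I*√342347709/51060 ≈ 3.0292e+6 - 0.36237*I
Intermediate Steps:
a = -9086/1725 (a = 7*(-9086/12075) = 7*(-9086*1/12075) = 7*(-1298/1725) = -9086/1725 ≈ -5.2672)
d = 448321824 (d = -9*(-12029 + 3121)*(2700 + 2892) = -(-80172)*5592 = -9*(-49813536) = 448321824)
Q(D, P) = D - 3*P
(d - √(a - 2871))/Q(247, 33) = (448321824 - √(-9086/1725 - 2871))/(247 - 3*33) = (448321824 - √(-4961561/1725))/(247 - 99) = (448321824 - I*√342347709/345)/148 = (448321824 - I*√342347709/345)*(1/148) = 112080456/37 - I*√342347709/51060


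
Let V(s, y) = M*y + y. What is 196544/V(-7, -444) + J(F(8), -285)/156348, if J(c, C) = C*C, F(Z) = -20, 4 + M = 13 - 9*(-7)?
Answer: -21093541/3804468 ≈ -5.5444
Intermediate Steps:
M = 72 (M = -4 + (13 - 9*(-7)) = -4 + (13 + 63) = -4 + 76 = 72)
J(c, C) = C²
V(s, y) = 73*y (V(s, y) = 72*y + y = 73*y)
196544/V(-7, -444) + J(F(8), -285)/156348 = 196544/((73*(-444))) + (-285)²/156348 = 196544/(-32412) + 81225*(1/156348) = 196544*(-1/32412) + 9025/17372 = -1328/219 + 9025/17372 = -21093541/3804468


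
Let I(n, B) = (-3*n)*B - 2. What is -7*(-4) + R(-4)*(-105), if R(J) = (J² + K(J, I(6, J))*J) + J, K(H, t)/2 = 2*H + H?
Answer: -11312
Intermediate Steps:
I(n, B) = -2 - 3*B*n (I(n, B) = -3*B*n - 2 = -2 - 3*B*n)
K(H, t) = 6*H (K(H, t) = 2*(2*H + H) = 2*(3*H) = 6*H)
R(J) = J + 7*J² (R(J) = (J² + (6*J)*J) + J = (J² + 6*J²) + J = 7*J² + J = J + 7*J²)
-7*(-4) + R(-4)*(-105) = -7*(-4) - 4*(1 + 7*(-4))*(-105) = 28 - 4*(1 - 28)*(-105) = 28 - 4*(-27)*(-105) = 28 + 108*(-105) = 28 - 11340 = -11312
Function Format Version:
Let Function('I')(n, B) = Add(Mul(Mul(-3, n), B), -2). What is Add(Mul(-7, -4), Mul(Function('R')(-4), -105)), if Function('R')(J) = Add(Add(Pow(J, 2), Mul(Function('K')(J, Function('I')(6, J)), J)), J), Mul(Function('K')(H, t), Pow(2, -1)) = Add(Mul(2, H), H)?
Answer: -11312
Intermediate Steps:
Function('I')(n, B) = Add(-2, Mul(-3, B, n)) (Function('I')(n, B) = Add(Mul(-3, B, n), -2) = Add(-2, Mul(-3, B, n)))
Function('K')(H, t) = Mul(6, H) (Function('K')(H, t) = Mul(2, Add(Mul(2, H), H)) = Mul(2, Mul(3, H)) = Mul(6, H))
Function('R')(J) = Add(J, Mul(7, Pow(J, 2))) (Function('R')(J) = Add(Add(Pow(J, 2), Mul(Mul(6, J), J)), J) = Add(Add(Pow(J, 2), Mul(6, Pow(J, 2))), J) = Add(Mul(7, Pow(J, 2)), J) = Add(J, Mul(7, Pow(J, 2))))
Add(Mul(-7, -4), Mul(Function('R')(-4), -105)) = Add(Mul(-7, -4), Mul(Mul(-4, Add(1, Mul(7, -4))), -105)) = Add(28, Mul(Mul(-4, Add(1, -28)), -105)) = Add(28, Mul(Mul(-4, -27), -105)) = Add(28, Mul(108, -105)) = Add(28, -11340) = -11312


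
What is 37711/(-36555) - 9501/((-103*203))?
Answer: -441190244/764328495 ≈ -0.57723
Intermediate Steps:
37711/(-36555) - 9501/((-103*203)) = 37711*(-1/36555) - 9501/(-20909) = -37711/36555 - 9501*(-1/20909) = -37711/36555 + 9501/20909 = -441190244/764328495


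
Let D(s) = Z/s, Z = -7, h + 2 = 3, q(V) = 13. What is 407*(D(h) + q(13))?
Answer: 2442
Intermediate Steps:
h = 1 (h = -2 + 3 = 1)
D(s) = -7/s
407*(D(h) + q(13)) = 407*(-7/1 + 13) = 407*(-7*1 + 13) = 407*(-7 + 13) = 407*6 = 2442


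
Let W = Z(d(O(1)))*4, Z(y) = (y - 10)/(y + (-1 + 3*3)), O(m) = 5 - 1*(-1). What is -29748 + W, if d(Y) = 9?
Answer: -505720/17 ≈ -29748.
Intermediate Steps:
O(m) = 6 (O(m) = 5 + 1 = 6)
Z(y) = (-10 + y)/(8 + y) (Z(y) = (-10 + y)/(y + (-1 + 9)) = (-10 + y)/(y + 8) = (-10 + y)/(8 + y))
W = -4/17 (W = ((-10 + 9)/(8 + 9))*4 = (-1/17)*4 = ((1/17)*(-1))*4 = -1/17*4 = -4/17 ≈ -0.23529)
-29748 + W = -29748 - 4/17 = -505720/17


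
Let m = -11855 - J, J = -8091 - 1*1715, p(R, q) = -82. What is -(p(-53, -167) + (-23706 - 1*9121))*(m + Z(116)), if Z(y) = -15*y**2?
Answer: -6709783101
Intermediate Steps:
J = -9806 (J = -8091 - 1715 = -9806)
Z(y) = -15*y**2
m = -2049 (m = -11855 - 1*(-9806) = -11855 + 9806 = -2049)
-(p(-53, -167) + (-23706 - 1*9121))*(m + Z(116)) = -(-82 + (-23706 - 1*9121))*(-2049 - 15*116**2) = -(-82 + (-23706 - 9121))*(-2049 - 15*13456) = -(-82 - 32827)*(-2049 - 201840) = -(-32909)*(-203889) = -1*6709783101 = -6709783101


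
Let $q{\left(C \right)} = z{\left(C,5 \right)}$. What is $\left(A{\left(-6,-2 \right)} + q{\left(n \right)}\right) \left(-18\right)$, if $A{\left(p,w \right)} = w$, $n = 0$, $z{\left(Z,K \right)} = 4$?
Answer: $-36$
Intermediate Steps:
$q{\left(C \right)} = 4$
$\left(A{\left(-6,-2 \right)} + q{\left(n \right)}\right) \left(-18\right) = \left(-2 + 4\right) \left(-18\right) = 2 \left(-18\right) = -36$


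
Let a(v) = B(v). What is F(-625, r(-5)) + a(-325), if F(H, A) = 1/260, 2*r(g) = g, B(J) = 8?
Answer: 2081/260 ≈ 8.0038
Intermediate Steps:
a(v) = 8
r(g) = g/2
F(H, A) = 1/260
F(-625, r(-5)) + a(-325) = 1/260 + 8 = 2081/260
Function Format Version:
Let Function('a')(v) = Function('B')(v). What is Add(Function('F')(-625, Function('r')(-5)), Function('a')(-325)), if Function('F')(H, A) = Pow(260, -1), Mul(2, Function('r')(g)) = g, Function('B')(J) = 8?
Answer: Rational(2081, 260) ≈ 8.0038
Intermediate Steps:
Function('a')(v) = 8
Function('r')(g) = Mul(Rational(1, 2), g)
Function('F')(H, A) = Rational(1, 260)
Add(Function('F')(-625, Function('r')(-5)), Function('a')(-325)) = Add(Rational(1, 260), 8) = Rational(2081, 260)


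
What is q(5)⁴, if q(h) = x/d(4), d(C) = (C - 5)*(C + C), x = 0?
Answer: 0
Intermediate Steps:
d(C) = 2*C*(-5 + C) (d(C) = (-5 + C)*(2*C) = 2*C*(-5 + C))
q(h) = 0 (q(h) = 0/((2*4*(-5 + 4))) = 0/((2*4*(-1))) = 0/(-8) = 0*(-⅛) = 0)
q(5)⁴ = 0⁴ = 0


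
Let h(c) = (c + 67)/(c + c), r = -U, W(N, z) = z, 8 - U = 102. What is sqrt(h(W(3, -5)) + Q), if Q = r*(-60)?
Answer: I*sqrt(141155)/5 ≈ 75.141*I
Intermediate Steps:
U = -94 (U = 8 - 1*102 = 8 - 102 = -94)
r = 94 (r = -1*(-94) = 94)
Q = -5640 (Q = 94*(-60) = -5640)
h(c) = (67 + c)/(2*c) (h(c) = (67 + c)/((2*c)) = (67 + c)*(1/(2*c)) = (67 + c)/(2*c))
sqrt(h(W(3, -5)) + Q) = sqrt((1/2)*(67 - 5)/(-5) - 5640) = sqrt((1/2)*(-1/5)*62 - 5640) = sqrt(-31/5 - 5640) = sqrt(-28231/5) = I*sqrt(141155)/5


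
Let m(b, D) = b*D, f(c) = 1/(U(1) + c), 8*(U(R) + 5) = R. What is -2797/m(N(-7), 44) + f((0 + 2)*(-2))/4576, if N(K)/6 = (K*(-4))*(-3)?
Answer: 2581127/20468448 ≈ 0.12610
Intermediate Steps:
U(R) = -5 + R/8
N(K) = 72*K (N(K) = 6*((K*(-4))*(-3)) = 6*(-4*K*(-3)) = 6*(12*K) = 72*K)
f(c) = 1/(-39/8 + c) (f(c) = 1/((-5 + (⅛)*1) + c) = 1/((-5 + ⅛) + c) = 1/(-39/8 + c))
m(b, D) = D*b
-2797/m(N(-7), 44) + f((0 + 2)*(-2))/4576 = -2797/(44*(72*(-7))) + (8/(-39 + 8*((0 + 2)*(-2))))/4576 = -2797/(44*(-504)) + (8/(-39 + 8*(2*(-2))))*(1/4576) = -2797/(-22176) + (8/(-39 + 8*(-4)))*(1/4576) = -2797*(-1/22176) + (8/(-39 - 32))*(1/4576) = 2797/22176 + (8/(-71))*(1/4576) = 2797/22176 + (8*(-1/71))*(1/4576) = 2797/22176 - 8/71*1/4576 = 2797/22176 - 1/40612 = 2581127/20468448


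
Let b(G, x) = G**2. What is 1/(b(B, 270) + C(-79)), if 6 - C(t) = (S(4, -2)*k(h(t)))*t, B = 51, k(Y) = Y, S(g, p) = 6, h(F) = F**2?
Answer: 1/2960841 ≈ 3.3774e-7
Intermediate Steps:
C(t) = 6 - 6*t**3 (C(t) = 6 - 6*t**2*t = 6 - 6*t**3)
1/(b(B, 270) + C(-79)) = 1/(51**2 + (6 - 6*(-79)**3)) = 1/(2601 + (6 - 6*(-493039))) = 1/(2601 + (6 + 2958234)) = 1/(2601 + 2958240) = 1/2960841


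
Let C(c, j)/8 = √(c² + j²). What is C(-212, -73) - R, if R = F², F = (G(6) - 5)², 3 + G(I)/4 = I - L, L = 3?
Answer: -625 + 8*√50273 ≈ 1168.7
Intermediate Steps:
G(I) = -24 + 4*I (G(I) = -12 + 4*(I - 1*3) = -12 + 4*(I - 3) = -12 + 4*(-3 + I) = -12 + (-12 + 4*I) = -24 + 4*I)
F = 25 (F = ((-24 + 4*6) - 5)² = ((-24 + 24) - 5)² = (0 - 5)² = (-5)² = 25)
C(c, j) = 8*√(c² + j²)
R = 625 (R = 25² = 625)
C(-212, -73) - R = 8*√((-212)² + (-73)²) - 1*625 = 8*√(44944 + 5329) - 625 = 8*√50273 - 625 = -625 + 8*√50273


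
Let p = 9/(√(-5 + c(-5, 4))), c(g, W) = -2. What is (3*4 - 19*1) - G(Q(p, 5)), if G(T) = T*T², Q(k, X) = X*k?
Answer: -7 - 91125*I*√7/49 ≈ -7.0 - 4920.3*I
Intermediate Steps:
p = -9*I*√7/7 (p = 9/(√(-5 - 2)) = 9/(√(-7)) = 9/((I*√7)) = 9*(-I*√7/7) = -9*I*√7/7 ≈ -3.4017*I)
G(T) = T³
(3*4 - 19*1) - G(Q(p, 5)) = (3*4 - 19*1) - (5*(-9*I*√7/7))³ = (12 - 19) - (-45*I*√7/7)³ = -7 - 91125*I*√7/49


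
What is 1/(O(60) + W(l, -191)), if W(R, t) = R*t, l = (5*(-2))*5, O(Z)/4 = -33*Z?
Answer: 1/1630 ≈ 0.00061350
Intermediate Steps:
O(Z) = -132*Z (O(Z) = 4*(-33*Z) = -132*Z)
l = -50 (l = -10*5 = -50)
1/(O(60) + W(l, -191)) = 1/(-132*60 - 50*(-191)) = 1/(-7920 + 9550) = 1/1630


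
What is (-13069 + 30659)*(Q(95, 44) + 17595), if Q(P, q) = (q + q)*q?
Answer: 377604530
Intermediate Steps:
Q(P, q) = 2*q**2 (Q(P, q) = (2*q)*q = 2*q**2)
(-13069 + 30659)*(Q(95, 44) + 17595) = (-13069 + 30659)*(2*44**2 + 17595) = 17590*(2*1936 + 17595) = 17590*(3872 + 17595) = 17590*21467 = 377604530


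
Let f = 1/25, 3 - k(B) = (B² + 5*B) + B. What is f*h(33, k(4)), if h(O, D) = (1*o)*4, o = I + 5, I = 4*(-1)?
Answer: 4/25 ≈ 0.16000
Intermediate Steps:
I = -4
o = 1 (o = -4 + 5 = 1)
k(B) = 3 - B² - 6*B (k(B) = 3 - ((B² + 5*B) + B) = 3 - (B² + 6*B) = 3 + (-B² - 6*B) = 3 - B² - 6*B)
f = 1/25 ≈ 0.040000
h(O, D) = 4 (h(O, D) = (1*1)*4 = 1*4 = 4)
f*h(33, k(4)) = (1/25)*4 = 4/25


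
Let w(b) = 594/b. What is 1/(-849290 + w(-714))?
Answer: -119/101065609 ≈ -1.1775e-6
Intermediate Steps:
1/(-849290 + w(-714)) = 1/(-849290 + 594/(-714)) = 1/(-849290 + 594*(-1/714)) = 1/(-849290 - 99/119) = 1/(-101065609/119) = -119/101065609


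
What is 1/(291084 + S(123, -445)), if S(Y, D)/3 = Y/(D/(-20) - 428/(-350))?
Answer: 5477/1594353168 ≈ 3.4352e-6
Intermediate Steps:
S(Y, D) = 3*Y/(214/175 - D/20) (S(Y, D) = 3*(Y/(D/(-20) - 428/(-350))) = 3*(Y/(D*(-1/20) - 428*(-1/350))) = 3*(Y/(-D/20 + 214/175)) = 3*(Y/(214/175 - D/20)) = 3*Y/(214/175 - D/20))
1/(291084 + S(123, -445)) = 1/(291084 - 2100*123/(-856 + 35*(-445))) = 1/(291084 - 2100*123/(-856 - 15575)) = 1/(291084 - 2100*123/(-16431)) = 1/(291084 - 2100*123*(-1/16431)) = 1/(291084 + 86100/5477) = 1/(1594353168/5477) = 5477/1594353168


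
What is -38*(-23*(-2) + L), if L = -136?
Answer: 3420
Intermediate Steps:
-38*(-23*(-2) + L) = -38*(-23*(-2) - 136) = -38*(46 - 136) = -38*(-90) = 3420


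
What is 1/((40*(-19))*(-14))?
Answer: 1/10640 ≈ 9.3985e-5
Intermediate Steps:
1/((40*(-19))*(-14)) = 1/(-760*(-14)) = 1/10640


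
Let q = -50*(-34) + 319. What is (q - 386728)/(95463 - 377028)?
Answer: 384709/281565 ≈ 1.3663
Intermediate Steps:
q = 2019 (q = 1700 + 319 = 2019)
(q - 386728)/(95463 - 377028) = (2019 - 386728)/(95463 - 377028) = -384709/(-281565) = -384709*(-1/281565) = 384709/281565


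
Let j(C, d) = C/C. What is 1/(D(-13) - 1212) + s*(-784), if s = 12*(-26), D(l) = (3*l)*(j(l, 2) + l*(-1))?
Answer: 430020863/1758 ≈ 2.4461e+5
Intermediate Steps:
j(C, d) = 1
D(l) = 3*l*(1 - l) (D(l) = (3*l)*(1 + l*(-1)) = (3*l)*(1 - l) = 3*l*(1 - l))
s = -312
1/(D(-13) - 1212) + s*(-784) = 1/(3*(-13)*(1 - 1*(-13)) - 1212) - 312*(-784) = 1/(3*(-13)*(1 + 13) - 1212) + 244608 = 1/(3*(-13)*14 - 1212) + 244608 = 1/(-546 - 1212) + 244608 = 1/(-1758) + 244608 = -1/1758 + 244608 = 430020863/1758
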